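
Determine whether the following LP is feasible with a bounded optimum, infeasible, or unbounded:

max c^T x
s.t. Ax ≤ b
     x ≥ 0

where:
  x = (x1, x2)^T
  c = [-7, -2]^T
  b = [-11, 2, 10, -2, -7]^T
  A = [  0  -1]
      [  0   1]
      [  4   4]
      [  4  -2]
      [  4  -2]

Infeasible (no feasible solution exists)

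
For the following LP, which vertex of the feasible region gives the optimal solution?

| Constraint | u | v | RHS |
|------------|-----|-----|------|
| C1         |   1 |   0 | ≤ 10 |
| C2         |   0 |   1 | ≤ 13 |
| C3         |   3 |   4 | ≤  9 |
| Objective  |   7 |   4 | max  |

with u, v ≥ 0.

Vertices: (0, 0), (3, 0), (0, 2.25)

Evaluate the objective at each vertex of the feasible region:
  z(0, 0) = 0
  z(3, 0) = 21  ←
  z(0, 2.25) = 9
The maximum is at u = 3, v = 0.

(3, 0)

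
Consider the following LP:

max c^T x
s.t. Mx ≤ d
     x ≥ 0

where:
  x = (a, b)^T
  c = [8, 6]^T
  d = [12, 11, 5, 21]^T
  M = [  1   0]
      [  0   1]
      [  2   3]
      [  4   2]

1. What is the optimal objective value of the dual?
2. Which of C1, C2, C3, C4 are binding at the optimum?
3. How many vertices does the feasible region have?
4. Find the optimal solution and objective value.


1. 20
2. C3
3. 3
4. a = 2.5, b = 0, z = 20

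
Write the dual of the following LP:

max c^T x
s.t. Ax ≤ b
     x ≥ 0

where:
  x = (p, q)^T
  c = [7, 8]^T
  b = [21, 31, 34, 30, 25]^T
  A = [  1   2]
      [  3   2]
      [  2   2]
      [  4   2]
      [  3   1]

Primal max cᵀx s.t. Ax ≤ b, x ≥ 0  →  Dual min bᵀy s.t. Aᵀy ≥ c, y ≥ 0.

Minimize: z = 21y1 + 31y2 + 34y3 + 30y4 + 25y5

Subject to:
  y1 + 3y2 + 2y3 + 4y4 + 3y5 ≥ 7
  2y1 + 2y2 + 2y3 + 2y4 + y5 ≥ 8
  y1, y2, y3, y4, y5 ≥ 0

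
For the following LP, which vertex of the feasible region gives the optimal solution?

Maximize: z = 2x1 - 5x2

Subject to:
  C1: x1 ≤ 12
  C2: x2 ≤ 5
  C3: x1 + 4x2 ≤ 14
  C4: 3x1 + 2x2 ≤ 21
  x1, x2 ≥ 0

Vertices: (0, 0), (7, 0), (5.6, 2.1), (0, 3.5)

Evaluate the objective at each vertex of the feasible region:
  z(0, 0) = 0
  z(7, 0) = 14  ←
  z(5.6, 2.1) = 0.7
  z(0, 3.5) = -17.5
The maximum is at x1 = 7, x2 = 0.

(7, 0)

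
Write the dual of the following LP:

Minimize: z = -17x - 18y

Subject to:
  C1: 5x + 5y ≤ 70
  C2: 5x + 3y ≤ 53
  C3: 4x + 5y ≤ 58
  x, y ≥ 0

Primal min cᵀx s.t. Ax ≤ b, x ≥ 0  →  Dual max −bᵀy s.t. Aᵀy ≥ −c, y ≥ 0.

Maximize: z = -70y1 - 53y2 - 58y3

Subject to:
  5y1 + 5y2 + 4y3 ≥ 17
  5y1 + 3y2 + 5y3 ≥ 18
  y1, y2, y3 ≥ 0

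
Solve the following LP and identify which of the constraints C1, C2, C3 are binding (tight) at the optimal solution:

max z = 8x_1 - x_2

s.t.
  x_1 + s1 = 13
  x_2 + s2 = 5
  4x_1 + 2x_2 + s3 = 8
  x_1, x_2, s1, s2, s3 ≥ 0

At x_1 = 2, x_2 = 0, compute slack b - a·x for each constraint:
  C1: 13 − 2 = 11  (slack)
  C2: 5 − 0 = 5  (slack)
  C3: 8 − 8 = 0  (binding)

Optimal: x_1 = 2, x_2 = 0
Binding: C3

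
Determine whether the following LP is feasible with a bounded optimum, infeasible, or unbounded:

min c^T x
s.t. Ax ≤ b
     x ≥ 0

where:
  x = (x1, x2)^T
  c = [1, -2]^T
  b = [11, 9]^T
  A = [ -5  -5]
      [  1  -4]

Unbounded (objective can decrease without bound)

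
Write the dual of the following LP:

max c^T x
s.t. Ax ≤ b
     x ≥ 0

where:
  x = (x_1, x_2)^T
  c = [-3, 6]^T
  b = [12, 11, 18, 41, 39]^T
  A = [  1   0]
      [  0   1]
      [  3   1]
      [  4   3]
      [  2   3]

Primal max cᵀx s.t. Ax ≤ b, x ≥ 0  →  Dual min bᵀy s.t. Aᵀy ≥ c, y ≥ 0.

Minimize: z = 12y1 + 11y2 + 18y3 + 41y4 + 39y5

Subject to:
  y1 + 3y3 + 4y4 + 2y5 ≥ -3
  y2 + y3 + 3y4 + 3y5 ≥ 6
  y1, y2, y3, y4, y5 ≥ 0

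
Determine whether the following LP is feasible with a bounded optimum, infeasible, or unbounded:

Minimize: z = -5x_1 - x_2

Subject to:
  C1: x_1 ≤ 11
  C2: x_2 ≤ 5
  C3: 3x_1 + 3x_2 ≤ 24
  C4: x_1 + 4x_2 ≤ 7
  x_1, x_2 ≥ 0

Feasible with a bounded optimal solution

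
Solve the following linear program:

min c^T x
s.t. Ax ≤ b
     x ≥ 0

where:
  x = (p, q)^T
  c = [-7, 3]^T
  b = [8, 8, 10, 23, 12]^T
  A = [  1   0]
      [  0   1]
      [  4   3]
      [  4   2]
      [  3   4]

Evaluate the objective at each vertex of the feasible region:
  z(0, 0) = 0
  z(2.5, 0) = -17.5  ←
  z(0.5714, 2.571) = 3.714
  z(0, 3) = 9
The minimum is at p = 2.5, q = 0.

p = 2.5, q = 0, z = -17.5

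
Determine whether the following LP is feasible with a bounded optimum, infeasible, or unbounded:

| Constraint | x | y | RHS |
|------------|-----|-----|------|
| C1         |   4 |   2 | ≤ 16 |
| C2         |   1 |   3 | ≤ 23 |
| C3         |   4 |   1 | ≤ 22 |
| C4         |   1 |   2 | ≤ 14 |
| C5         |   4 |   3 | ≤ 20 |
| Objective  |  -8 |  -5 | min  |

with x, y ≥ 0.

Feasible with a bounded optimal solution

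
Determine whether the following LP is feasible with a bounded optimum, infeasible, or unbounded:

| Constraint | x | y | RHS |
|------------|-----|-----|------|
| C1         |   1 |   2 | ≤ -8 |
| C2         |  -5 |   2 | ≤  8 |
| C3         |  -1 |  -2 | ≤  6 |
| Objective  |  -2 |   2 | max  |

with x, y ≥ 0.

Infeasible (no feasible solution exists)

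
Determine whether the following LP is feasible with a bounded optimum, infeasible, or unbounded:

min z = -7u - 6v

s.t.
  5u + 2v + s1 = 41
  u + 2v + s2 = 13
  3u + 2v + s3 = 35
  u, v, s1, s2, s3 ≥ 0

Feasible with a bounded optimal solution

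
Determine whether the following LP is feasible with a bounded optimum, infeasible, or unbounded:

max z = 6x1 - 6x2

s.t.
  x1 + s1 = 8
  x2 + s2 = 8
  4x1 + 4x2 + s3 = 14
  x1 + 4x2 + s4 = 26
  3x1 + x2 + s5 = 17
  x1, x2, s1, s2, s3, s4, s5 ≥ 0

Feasible with a bounded optimal solution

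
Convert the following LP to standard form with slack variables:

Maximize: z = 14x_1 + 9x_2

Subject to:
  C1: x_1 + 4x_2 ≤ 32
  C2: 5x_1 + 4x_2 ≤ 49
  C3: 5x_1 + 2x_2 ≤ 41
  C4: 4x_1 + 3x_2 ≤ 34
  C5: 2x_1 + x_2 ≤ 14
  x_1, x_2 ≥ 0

max z = 14x_1 + 9x_2

s.t.
  x_1 + 4x_2 + s1 = 32
  5x_1 + 4x_2 + s2 = 49
  5x_1 + 2x_2 + s3 = 41
  4x_1 + 3x_2 + s4 = 34
  2x_1 + x_2 + s5 = 14
  x_1, x_2, s1, s2, s3, s4, s5 ≥ 0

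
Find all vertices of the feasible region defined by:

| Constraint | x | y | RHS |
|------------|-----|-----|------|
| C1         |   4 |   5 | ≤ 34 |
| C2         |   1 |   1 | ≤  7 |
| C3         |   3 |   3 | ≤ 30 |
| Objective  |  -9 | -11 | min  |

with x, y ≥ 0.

(0, 0), (7, 0), (1, 6), (0, 6.8)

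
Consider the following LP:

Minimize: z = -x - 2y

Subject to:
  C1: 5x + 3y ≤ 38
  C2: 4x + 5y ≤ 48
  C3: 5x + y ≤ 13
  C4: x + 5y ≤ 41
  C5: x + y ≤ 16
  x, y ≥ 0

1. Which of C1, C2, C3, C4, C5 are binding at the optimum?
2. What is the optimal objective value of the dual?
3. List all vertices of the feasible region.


1. C3, C4
2. -17
3. (0, 0), (2.6, 0), (1, 8), (0, 8.2)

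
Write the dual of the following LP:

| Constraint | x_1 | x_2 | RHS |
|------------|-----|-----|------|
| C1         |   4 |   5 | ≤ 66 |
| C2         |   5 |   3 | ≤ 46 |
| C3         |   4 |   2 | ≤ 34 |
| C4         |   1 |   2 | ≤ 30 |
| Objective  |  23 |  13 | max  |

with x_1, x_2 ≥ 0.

Primal max cᵀx s.t. Ax ≤ b, x ≥ 0  →  Dual min bᵀy s.t. Aᵀy ≥ c, y ≥ 0.

Minimize: z = 66y1 + 46y2 + 34y3 + 30y4

Subject to:
  4y1 + 5y2 + 4y3 + y4 ≥ 23
  5y1 + 3y2 + 2y3 + 2y4 ≥ 13
  y1, y2, y3, y4 ≥ 0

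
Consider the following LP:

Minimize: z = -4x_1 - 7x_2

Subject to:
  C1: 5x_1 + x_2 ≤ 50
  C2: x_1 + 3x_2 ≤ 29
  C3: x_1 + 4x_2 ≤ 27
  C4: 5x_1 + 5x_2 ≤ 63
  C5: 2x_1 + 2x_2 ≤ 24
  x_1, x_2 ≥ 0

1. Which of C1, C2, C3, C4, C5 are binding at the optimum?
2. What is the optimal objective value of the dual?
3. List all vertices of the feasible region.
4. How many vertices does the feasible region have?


1. C3, C5
2. -63
3. (0, 0), (10, 0), (9.5, 2.5), (7, 5), (0, 6.75)
4. 5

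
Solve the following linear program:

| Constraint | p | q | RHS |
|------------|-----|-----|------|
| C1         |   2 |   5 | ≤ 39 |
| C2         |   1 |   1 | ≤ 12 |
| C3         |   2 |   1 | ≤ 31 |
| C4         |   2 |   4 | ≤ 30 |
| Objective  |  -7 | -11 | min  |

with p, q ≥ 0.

Evaluate the objective at each vertex of the feasible region:
  z(0, 0) = 0
  z(12, 0) = -84
  z(9, 3) = -96  ←
  z(0, 7.5) = -82.5
The minimum is at p = 9, q = 3.

p = 9, q = 3, z = -96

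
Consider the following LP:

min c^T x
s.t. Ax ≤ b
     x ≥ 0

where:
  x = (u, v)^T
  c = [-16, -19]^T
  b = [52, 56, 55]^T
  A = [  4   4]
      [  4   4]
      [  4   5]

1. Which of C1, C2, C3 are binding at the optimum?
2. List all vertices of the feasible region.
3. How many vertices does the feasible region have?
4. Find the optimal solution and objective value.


1. C1, C3
2. (0, 0), (13, 0), (10, 3), (0, 11)
3. 4
4. u = 10, v = 3, z = -217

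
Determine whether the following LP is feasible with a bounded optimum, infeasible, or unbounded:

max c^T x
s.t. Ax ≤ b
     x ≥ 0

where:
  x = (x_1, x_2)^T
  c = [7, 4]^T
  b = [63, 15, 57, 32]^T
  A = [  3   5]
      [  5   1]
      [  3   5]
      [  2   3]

Feasible with a bounded optimal solution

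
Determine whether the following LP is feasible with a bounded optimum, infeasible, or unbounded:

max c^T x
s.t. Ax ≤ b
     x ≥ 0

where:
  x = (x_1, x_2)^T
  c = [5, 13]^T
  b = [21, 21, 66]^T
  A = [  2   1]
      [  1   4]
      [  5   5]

Feasible with a bounded optimal solution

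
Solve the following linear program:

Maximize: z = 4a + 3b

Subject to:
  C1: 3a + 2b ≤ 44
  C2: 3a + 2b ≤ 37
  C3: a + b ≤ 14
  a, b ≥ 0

Evaluate the objective at each vertex of the feasible region:
  z(0, 0) = 0
  z(12.33, 0) = 49.33
  z(9, 5) = 51  ←
  z(0, 14) = 42
The maximum is at a = 9, b = 5.

a = 9, b = 5, z = 51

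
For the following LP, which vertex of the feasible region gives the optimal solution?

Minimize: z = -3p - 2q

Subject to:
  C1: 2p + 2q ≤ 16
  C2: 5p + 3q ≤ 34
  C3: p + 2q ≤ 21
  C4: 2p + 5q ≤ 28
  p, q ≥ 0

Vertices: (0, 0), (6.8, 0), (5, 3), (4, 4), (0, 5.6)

Evaluate the objective at each vertex of the feasible region:
  z(0, 0) = 0
  z(6.8, 0) = -20.4
  z(5, 3) = -21  ←
  z(4, 4) = -20
  z(0, 5.6) = -11.2
The minimum is at p = 5, q = 3.

(5, 3)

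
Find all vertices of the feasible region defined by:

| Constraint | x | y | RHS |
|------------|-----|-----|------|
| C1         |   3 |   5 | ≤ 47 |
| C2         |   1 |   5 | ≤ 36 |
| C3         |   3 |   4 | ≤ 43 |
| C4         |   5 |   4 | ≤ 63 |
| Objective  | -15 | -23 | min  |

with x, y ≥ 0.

(0, 0), (12.6, 0), (10, 3.25), (9, 4), (5.5, 6.1), (0, 7.2)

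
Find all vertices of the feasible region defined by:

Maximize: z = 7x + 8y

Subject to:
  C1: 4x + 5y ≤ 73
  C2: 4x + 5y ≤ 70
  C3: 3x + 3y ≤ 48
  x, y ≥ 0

(0, 0), (16, 0), (10, 6), (0, 14)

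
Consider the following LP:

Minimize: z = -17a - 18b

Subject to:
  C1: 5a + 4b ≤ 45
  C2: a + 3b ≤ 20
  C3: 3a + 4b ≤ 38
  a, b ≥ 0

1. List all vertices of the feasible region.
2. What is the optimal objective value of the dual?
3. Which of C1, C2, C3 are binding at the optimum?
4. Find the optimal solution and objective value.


1. (0, 0), (9, 0), (5, 5), (0, 6.667)
2. -175
3. C1, C2
4. a = 5, b = 5, z = -175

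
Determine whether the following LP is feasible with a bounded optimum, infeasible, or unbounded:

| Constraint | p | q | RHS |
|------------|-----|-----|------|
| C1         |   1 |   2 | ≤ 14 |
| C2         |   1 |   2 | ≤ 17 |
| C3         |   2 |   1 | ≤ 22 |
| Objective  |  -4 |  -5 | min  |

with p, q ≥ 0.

Feasible with a bounded optimal solution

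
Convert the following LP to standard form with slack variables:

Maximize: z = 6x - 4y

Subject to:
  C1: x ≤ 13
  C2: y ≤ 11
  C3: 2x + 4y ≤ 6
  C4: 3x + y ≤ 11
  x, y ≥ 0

max z = 6x - 4y

s.t.
  x + s1 = 13
  y + s2 = 11
  2x + 4y + s3 = 6
  3x + y + s4 = 11
  x, y, s1, s2, s3, s4 ≥ 0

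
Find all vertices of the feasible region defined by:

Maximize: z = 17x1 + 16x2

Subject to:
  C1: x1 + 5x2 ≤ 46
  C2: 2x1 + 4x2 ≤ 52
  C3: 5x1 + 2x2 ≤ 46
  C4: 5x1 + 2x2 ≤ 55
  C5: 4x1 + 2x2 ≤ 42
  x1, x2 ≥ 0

(0, 0), (9.2, 0), (6, 8), (0, 9.2)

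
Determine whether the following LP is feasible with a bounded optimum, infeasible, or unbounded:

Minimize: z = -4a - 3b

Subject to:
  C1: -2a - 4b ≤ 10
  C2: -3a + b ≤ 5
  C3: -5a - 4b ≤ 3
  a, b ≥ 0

Unbounded (objective can decrease without bound)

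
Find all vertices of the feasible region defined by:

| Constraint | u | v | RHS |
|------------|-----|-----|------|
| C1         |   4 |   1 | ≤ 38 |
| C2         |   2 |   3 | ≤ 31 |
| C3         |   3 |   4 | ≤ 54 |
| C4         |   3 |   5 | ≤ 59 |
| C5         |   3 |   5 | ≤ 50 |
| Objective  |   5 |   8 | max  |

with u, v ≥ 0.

(0, 0), (9.5, 0), (8.3, 4.8), (5, 7), (0, 10)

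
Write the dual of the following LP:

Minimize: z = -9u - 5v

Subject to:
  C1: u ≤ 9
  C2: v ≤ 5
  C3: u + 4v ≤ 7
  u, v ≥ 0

Primal min cᵀx s.t. Ax ≤ b, x ≥ 0  →  Dual max −bᵀy s.t. Aᵀy ≥ −c, y ≥ 0.

Maximize: z = -9y1 - 5y2 - 7y3

Subject to:
  y1 + y3 ≥ 9
  y2 + 4y3 ≥ 5
  y1, y2, y3 ≥ 0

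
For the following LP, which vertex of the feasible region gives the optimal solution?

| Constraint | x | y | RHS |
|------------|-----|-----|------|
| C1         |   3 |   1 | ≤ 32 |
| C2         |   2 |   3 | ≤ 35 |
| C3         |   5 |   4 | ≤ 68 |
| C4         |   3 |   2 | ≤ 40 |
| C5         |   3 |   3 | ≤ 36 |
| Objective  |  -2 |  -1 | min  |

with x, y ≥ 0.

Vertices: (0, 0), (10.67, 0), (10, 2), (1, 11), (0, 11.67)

Evaluate the objective at each vertex of the feasible region:
  z(0, 0) = 0
  z(10.67, 0) = -21.33
  z(10, 2) = -22  ←
  z(1, 11) = -13
  z(0, 11.67) = -11.67
The minimum is at x = 10, y = 2.

(10, 2)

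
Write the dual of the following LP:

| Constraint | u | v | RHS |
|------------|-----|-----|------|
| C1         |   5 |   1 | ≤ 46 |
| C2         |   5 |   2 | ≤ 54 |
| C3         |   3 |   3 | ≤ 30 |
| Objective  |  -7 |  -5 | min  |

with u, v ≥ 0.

Primal min cᵀx s.t. Ax ≤ b, x ≥ 0  →  Dual max −bᵀy s.t. Aᵀy ≥ −c, y ≥ 0.

Maximize: z = -46y1 - 54y2 - 30y3

Subject to:
  5y1 + 5y2 + 3y3 ≥ 7
  y1 + 2y2 + 3y3 ≥ 5
  y1, y2, y3 ≥ 0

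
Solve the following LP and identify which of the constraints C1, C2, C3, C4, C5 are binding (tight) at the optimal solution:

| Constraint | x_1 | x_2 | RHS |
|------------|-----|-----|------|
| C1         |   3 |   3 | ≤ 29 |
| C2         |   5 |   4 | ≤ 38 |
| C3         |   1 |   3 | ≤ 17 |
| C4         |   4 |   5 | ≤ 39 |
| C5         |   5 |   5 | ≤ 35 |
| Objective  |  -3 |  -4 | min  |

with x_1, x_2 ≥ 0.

At x_1 = 2, x_2 = 5, compute slack b - a·x for each constraint:
  C1: 29 − 21 = 8  (slack)
  C2: 38 − 30 = 8  (slack)
  C3: 17 − 17 = 0  (binding)
  C4: 39 − 33 = 6  (slack)
  C5: 35 − 35 = 0  (binding)

Optimal: x_1 = 2, x_2 = 5
Binding: C3, C5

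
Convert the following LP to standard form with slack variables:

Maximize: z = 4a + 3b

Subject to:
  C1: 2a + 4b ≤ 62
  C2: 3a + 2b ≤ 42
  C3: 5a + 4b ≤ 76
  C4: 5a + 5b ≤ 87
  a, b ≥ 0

max z = 4a + 3b

s.t.
  2a + 4b + s1 = 62
  3a + 2b + s2 = 42
  5a + 4b + s3 = 76
  5a + 5b + s4 = 87
  a, b, s1, s2, s3, s4 ≥ 0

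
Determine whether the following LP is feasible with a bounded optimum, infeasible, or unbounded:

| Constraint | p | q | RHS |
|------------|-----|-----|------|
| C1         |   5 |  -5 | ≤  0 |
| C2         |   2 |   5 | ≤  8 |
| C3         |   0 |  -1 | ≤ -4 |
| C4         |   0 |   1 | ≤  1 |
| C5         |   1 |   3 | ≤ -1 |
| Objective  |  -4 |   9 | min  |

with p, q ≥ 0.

Infeasible (no feasible solution exists)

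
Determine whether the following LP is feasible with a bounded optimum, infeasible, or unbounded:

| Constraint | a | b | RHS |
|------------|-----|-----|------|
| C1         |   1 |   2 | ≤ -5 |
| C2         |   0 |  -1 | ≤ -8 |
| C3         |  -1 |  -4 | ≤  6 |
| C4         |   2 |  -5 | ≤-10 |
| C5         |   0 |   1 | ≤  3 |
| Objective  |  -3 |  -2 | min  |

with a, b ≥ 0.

Infeasible (no feasible solution exists)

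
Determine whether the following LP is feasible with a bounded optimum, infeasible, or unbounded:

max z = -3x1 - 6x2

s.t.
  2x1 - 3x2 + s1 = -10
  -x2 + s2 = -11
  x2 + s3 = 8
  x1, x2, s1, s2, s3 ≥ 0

Infeasible (no feasible solution exists)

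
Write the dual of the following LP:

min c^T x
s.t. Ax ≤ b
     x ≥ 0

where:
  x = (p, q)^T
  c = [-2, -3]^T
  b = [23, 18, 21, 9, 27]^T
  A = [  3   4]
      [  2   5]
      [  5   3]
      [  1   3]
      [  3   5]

Primal min cᵀx s.t. Ax ≤ b, x ≥ 0  →  Dual max −bᵀy s.t. Aᵀy ≥ −c, y ≥ 0.

Maximize: z = -23y1 - 18y2 - 21y3 - 9y4 - 27y5

Subject to:
  3y1 + 2y2 + 5y3 + y4 + 3y5 ≥ 2
  4y1 + 5y2 + 3y3 + 3y4 + 5y5 ≥ 3
  y1, y2, y3, y4, y5 ≥ 0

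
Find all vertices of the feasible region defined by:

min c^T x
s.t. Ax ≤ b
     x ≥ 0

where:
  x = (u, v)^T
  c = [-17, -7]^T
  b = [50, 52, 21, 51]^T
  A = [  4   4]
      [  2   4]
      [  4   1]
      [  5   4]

(0, 0), (5.25, 0), (3, 9), (1, 11.5), (0, 12.5)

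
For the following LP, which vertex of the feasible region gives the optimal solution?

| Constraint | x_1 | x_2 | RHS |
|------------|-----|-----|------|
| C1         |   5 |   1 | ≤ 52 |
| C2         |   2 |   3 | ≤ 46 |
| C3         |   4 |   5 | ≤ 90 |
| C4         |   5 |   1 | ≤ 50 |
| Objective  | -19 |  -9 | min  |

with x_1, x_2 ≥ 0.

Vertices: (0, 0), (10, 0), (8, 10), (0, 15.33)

Evaluate the objective at each vertex of the feasible region:
  z(0, 0) = 0
  z(10, 0) = -190
  z(8, 10) = -242  ←
  z(0, 15.33) = -138
The minimum is at x_1 = 8, x_2 = 10.

(8, 10)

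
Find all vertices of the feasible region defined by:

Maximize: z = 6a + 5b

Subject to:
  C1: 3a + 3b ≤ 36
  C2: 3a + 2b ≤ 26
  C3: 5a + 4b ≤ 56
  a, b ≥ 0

(0, 0), (8.667, 0), (2, 10), (0, 12)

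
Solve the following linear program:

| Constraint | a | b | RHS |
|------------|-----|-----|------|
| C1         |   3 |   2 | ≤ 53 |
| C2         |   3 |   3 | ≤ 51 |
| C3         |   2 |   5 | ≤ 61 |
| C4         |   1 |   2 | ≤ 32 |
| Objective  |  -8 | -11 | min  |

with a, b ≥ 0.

Evaluate the objective at each vertex of the feasible region:
  z(0, 0) = 0
  z(17, 0) = -136
  z(8, 9) = -163  ←
  z(0, 12.2) = -134.2
The minimum is at a = 8, b = 9.

a = 8, b = 9, z = -163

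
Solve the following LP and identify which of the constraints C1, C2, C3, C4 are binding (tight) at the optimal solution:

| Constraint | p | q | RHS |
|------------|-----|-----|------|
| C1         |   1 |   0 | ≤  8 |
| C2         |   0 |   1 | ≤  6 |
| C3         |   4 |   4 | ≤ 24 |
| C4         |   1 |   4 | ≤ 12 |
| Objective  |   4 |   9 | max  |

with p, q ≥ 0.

At p = 4, q = 2, compute slack b - a·x for each constraint:
  C1: 8 − 4 = 4  (slack)
  C2: 6 − 2 = 4  (slack)
  C3: 24 − 24 = 0  (binding)
  C4: 12 − 12 = 0  (binding)

Optimal: p = 4, q = 2
Binding: C3, C4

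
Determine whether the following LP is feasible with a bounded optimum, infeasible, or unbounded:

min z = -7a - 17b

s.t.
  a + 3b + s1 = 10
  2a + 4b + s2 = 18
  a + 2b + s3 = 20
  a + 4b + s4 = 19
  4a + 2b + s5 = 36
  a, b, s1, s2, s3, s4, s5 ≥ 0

Feasible with a bounded optimal solution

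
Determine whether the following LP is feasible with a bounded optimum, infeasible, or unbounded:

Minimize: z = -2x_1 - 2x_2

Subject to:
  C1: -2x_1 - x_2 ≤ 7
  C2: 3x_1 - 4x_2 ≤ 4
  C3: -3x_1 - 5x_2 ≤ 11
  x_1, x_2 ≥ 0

Unbounded (objective can decrease without bound)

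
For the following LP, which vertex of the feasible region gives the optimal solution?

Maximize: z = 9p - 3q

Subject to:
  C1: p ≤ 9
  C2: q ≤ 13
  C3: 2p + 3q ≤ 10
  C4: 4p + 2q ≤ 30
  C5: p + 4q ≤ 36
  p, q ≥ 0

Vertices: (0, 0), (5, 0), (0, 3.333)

Evaluate the objective at each vertex of the feasible region:
  z(0, 0) = 0
  z(5, 0) = 45  ←
  z(0, 3.333) = -10
The maximum is at p = 5, q = 0.

(5, 0)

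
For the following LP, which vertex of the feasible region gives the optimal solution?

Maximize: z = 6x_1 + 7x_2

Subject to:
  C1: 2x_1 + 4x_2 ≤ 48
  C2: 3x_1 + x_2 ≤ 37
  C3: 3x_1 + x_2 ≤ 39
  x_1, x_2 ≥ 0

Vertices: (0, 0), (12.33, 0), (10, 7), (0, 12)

Evaluate the objective at each vertex of the feasible region:
  z(0, 0) = 0
  z(12.33, 0) = 74
  z(10, 7) = 109  ←
  z(0, 12) = 84
The maximum is at x_1 = 10, x_2 = 7.

(10, 7)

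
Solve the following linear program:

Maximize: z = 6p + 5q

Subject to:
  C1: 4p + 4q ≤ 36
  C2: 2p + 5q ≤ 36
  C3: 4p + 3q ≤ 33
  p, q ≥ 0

Evaluate the objective at each vertex of the feasible region:
  z(0, 0) = 0
  z(8.25, 0) = 49.5
  z(6, 3) = 51  ←
  z(3, 6) = 48
  z(0, 7.2) = 36
The maximum is at p = 6, q = 3.

p = 6, q = 3, z = 51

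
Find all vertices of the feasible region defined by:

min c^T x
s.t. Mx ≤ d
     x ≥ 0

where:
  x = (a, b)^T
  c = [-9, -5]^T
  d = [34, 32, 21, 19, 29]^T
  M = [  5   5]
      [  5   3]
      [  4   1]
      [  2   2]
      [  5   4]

(0, 0), (5.25, 0), (5, 1), (1.8, 5), (0, 6.8)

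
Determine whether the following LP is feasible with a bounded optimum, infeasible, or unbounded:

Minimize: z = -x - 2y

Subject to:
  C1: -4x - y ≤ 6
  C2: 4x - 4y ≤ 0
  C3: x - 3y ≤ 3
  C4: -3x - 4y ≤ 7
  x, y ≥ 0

Unbounded (objective can decrease without bound)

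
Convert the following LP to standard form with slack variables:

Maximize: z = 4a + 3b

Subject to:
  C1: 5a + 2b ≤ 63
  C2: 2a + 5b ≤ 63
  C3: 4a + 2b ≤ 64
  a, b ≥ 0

max z = 4a + 3b

s.t.
  5a + 2b + s1 = 63
  2a + 5b + s2 = 63
  4a + 2b + s3 = 64
  a, b, s1, s2, s3 ≥ 0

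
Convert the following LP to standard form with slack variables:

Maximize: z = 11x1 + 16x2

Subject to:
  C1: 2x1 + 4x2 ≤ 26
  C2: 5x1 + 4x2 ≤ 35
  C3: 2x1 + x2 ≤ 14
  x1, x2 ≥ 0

max z = 11x1 + 16x2

s.t.
  2x1 + 4x2 + s1 = 26
  5x1 + 4x2 + s2 = 35
  2x1 + x2 + s3 = 14
  x1, x2, s1, s2, s3 ≥ 0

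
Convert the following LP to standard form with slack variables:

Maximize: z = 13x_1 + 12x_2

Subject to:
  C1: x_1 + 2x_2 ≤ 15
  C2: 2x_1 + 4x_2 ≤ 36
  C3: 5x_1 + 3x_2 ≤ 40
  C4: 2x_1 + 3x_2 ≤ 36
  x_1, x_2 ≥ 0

max z = 13x_1 + 12x_2

s.t.
  x_1 + 2x_2 + s1 = 15
  2x_1 + 4x_2 + s2 = 36
  5x_1 + 3x_2 + s3 = 40
  2x_1 + 3x_2 + s4 = 36
  x_1, x_2, s1, s2, s3, s4 ≥ 0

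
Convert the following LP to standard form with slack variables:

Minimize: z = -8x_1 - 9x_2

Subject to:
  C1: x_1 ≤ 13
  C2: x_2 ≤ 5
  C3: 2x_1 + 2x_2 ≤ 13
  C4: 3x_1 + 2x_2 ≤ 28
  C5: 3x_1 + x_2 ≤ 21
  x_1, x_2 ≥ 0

min z = -8x_1 - 9x_2

s.t.
  x_1 + s1 = 13
  x_2 + s2 = 5
  2x_1 + 2x_2 + s3 = 13
  3x_1 + 2x_2 + s4 = 28
  3x_1 + x_2 + s5 = 21
  x_1, x_2, s1, s2, s3, s4, s5 ≥ 0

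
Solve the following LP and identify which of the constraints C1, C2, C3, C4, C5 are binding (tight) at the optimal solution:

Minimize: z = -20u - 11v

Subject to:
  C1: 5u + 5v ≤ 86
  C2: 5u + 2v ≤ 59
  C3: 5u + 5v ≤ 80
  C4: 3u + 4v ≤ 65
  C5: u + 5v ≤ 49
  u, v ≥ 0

At u = 9, v = 7, compute slack b - a·x for each constraint:
  C1: 86 − 80 = 6  (slack)
  C2: 59 − 59 = 0  (binding)
  C3: 80 − 80 = 0  (binding)
  C4: 65 − 55 = 10  (slack)
  C5: 49 − 44 = 5  (slack)

Optimal: u = 9, v = 7
Binding: C2, C3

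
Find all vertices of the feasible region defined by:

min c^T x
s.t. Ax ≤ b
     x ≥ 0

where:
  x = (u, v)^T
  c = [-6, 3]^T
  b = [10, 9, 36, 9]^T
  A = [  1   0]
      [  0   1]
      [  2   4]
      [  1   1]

(0, 0), (9, 0), (0, 9)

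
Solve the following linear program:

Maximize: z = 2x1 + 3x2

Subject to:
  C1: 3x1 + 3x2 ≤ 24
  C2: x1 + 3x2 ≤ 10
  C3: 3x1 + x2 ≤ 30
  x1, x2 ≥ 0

Evaluate the objective at each vertex of the feasible region:
  z(0, 0) = 0
  z(8, 0) = 16
  z(7, 1) = 17  ←
  z(0, 3.333) = 10
The maximum is at x1 = 7, x2 = 1.

x1 = 7, x2 = 1, z = 17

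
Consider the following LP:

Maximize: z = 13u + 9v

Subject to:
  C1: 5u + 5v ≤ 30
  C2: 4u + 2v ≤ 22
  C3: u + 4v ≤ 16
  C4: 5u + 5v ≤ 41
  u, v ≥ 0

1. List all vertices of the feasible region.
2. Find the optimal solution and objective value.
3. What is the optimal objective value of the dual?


1. (0, 0), (5.5, 0), (5, 1), (2.667, 3.333), (0, 4)
2. u = 5, v = 1, z = 74
3. 74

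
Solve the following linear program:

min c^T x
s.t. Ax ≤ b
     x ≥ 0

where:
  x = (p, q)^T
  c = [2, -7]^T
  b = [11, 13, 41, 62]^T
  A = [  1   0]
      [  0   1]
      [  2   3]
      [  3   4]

Evaluate the objective at each vertex of the feasible region:
  z(0, 0) = 0
  z(11, 0) = 22
  z(11, 6.333) = -22.33
  z(1, 13) = -89
  z(0, 13) = -91  ←
The minimum is at p = 0, q = 13.

p = 0, q = 13, z = -91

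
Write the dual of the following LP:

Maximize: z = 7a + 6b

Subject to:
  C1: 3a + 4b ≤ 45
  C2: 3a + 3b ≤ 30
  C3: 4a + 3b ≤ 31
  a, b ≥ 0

Primal max cᵀx s.t. Ax ≤ b, x ≥ 0  →  Dual min bᵀy s.t. Aᵀy ≥ c, y ≥ 0.

Minimize: z = 45y1 + 30y2 + 31y3

Subject to:
  3y1 + 3y2 + 4y3 ≥ 7
  4y1 + 3y2 + 3y3 ≥ 6
  y1, y2, y3 ≥ 0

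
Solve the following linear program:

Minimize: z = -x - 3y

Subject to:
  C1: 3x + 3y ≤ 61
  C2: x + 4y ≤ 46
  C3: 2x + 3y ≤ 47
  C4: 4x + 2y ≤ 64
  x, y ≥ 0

Evaluate the objective at each vertex of the feasible region:
  z(0, 0) = 0
  z(16, 0) = -16
  z(12.25, 7.5) = -34.75
  z(10, 9) = -37  ←
  z(0, 11.5) = -34.5
The minimum is at x = 10, y = 9.

x = 10, y = 9, z = -37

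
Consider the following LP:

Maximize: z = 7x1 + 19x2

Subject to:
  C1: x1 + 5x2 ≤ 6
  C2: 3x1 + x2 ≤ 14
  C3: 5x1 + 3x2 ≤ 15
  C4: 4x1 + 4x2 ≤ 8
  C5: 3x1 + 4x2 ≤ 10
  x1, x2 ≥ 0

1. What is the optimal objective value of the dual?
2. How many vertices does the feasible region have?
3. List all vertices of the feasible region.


1. 26
2. 4
3. (0, 0), (2, 0), (1, 1), (0, 1.2)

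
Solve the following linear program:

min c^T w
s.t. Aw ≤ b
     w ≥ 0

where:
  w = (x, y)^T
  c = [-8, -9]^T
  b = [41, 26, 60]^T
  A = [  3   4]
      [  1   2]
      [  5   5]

Evaluate the objective at each vertex of the feasible region:
  z(0, 0) = 0
  z(12, 0) = -96
  z(7, 5) = -101  ←
  z(0, 10.25) = -92.25
The minimum is at x = 7, y = 5.

x = 7, y = 5, z = -101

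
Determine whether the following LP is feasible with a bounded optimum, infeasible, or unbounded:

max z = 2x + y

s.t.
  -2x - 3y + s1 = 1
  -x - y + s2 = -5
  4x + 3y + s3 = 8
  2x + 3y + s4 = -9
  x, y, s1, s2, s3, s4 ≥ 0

Infeasible (no feasible solution exists)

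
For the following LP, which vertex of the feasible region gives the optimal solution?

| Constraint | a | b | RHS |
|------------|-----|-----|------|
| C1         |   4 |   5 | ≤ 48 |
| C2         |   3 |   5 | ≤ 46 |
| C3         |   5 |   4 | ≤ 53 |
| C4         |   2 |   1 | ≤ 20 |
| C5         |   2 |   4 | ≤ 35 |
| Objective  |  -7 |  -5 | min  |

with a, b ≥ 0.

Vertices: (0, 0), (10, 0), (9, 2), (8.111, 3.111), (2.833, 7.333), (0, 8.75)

Evaluate the objective at each vertex of the feasible region:
  z(0, 0) = 0
  z(10, 0) = -70
  z(9, 2) = -73  ←
  z(8.111, 3.111) = -72.33
  z(2.833, 7.333) = -56.5
  z(0, 8.75) = -43.75
The minimum is at a = 9, b = 2.

(9, 2)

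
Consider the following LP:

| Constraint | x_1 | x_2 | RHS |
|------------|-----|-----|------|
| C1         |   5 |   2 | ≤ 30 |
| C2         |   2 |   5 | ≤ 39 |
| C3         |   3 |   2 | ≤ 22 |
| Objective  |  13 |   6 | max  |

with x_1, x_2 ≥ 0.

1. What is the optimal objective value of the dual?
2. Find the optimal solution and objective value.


1. 82
2. x_1 = 4, x_2 = 5, z = 82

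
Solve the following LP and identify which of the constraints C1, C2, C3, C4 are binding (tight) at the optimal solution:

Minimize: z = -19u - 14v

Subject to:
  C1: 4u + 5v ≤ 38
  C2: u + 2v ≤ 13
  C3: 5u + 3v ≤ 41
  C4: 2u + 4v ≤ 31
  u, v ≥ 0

At u = 7, v = 2, compute slack b - a·x for each constraint:
  C1: 38 − 38 = 0  (binding)
  C2: 13 − 11 = 2  (slack)
  C3: 41 − 41 = 0  (binding)
  C4: 31 − 22 = 9  (slack)

Optimal: u = 7, v = 2
Binding: C1, C3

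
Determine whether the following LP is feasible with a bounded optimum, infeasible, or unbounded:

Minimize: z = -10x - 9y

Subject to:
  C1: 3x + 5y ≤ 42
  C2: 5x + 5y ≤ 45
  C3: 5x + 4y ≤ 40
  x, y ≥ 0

Feasible with a bounded optimal solution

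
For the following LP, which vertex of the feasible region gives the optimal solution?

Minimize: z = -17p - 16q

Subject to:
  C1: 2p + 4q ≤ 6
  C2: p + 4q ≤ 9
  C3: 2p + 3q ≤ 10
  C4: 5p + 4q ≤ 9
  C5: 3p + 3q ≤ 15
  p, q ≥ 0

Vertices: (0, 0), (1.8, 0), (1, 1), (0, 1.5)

Evaluate the objective at each vertex of the feasible region:
  z(0, 0) = 0
  z(1.8, 0) = -30.6
  z(1, 1) = -33  ←
  z(0, 1.5) = -24
The minimum is at p = 1, q = 1.

(1, 1)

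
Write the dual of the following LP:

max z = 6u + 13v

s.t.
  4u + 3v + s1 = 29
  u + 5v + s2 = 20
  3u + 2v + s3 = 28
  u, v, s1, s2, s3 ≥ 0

Primal max cᵀx s.t. Ax ≤ b, x ≥ 0  →  Dual min bᵀy s.t. Aᵀy ≥ c, y ≥ 0.

Minimize: z = 29y1 + 20y2 + 28y3

Subject to:
  4y1 + y2 + 3y3 ≥ 6
  3y1 + 5y2 + 2y3 ≥ 13
  y1, y2, y3 ≥ 0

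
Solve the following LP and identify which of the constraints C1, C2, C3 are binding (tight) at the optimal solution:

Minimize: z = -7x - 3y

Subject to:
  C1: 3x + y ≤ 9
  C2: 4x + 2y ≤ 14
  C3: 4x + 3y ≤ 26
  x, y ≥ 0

At x = 2, y = 3, compute slack b - a·x for each constraint:
  C1: 9 − 9 = 0  (binding)
  C2: 14 − 14 = 0  (binding)
  C3: 26 − 17 = 9  (slack)

Optimal: x = 2, y = 3
Binding: C1, C2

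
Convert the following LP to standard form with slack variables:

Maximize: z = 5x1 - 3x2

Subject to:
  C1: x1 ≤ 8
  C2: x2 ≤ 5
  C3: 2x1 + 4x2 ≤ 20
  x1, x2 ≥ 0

max z = 5x1 - 3x2

s.t.
  x1 + s1 = 8
  x2 + s2 = 5
  2x1 + 4x2 + s3 = 20
  x1, x2, s1, s2, s3 ≥ 0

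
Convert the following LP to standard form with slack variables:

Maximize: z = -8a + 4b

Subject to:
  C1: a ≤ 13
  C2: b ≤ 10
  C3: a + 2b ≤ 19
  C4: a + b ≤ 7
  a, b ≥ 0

max z = -8a + 4b

s.t.
  a + s1 = 13
  b + s2 = 10
  a + 2b + s3 = 19
  a + b + s4 = 7
  a, b, s1, s2, s3, s4 ≥ 0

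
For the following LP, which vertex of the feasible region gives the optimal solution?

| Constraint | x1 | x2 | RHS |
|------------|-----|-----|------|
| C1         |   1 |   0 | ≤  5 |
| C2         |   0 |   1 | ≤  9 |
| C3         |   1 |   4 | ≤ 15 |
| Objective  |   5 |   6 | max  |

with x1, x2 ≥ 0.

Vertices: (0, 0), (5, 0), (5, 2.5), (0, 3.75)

Evaluate the objective at each vertex of the feasible region:
  z(0, 0) = 0
  z(5, 0) = 25
  z(5, 2.5) = 40  ←
  z(0, 3.75) = 22.5
The maximum is at x1 = 5, x2 = 2.5.

(5, 2.5)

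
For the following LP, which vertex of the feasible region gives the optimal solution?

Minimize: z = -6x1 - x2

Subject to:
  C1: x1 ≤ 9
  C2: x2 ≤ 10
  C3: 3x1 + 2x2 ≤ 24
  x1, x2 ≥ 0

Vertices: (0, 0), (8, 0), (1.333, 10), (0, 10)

Evaluate the objective at each vertex of the feasible region:
  z(0, 0) = 0
  z(8, 0) = -48  ←
  z(1.333, 10) = -18
  z(0, 10) = -10
The minimum is at x1 = 8, x2 = 0.

(8, 0)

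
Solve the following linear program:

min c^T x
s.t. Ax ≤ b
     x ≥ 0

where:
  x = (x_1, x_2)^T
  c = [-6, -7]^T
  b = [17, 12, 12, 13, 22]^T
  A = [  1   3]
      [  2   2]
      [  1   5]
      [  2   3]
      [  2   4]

Evaluate the objective at each vertex of the feasible region:
  z(0, 0) = 0
  z(6, 0) = -36
  z(5, 1) = -37  ←
  z(4.143, 1.571) = -35.86
  z(0, 2.4) = -16.8
The minimum is at x_1 = 5, x_2 = 1.

x_1 = 5, x_2 = 1, z = -37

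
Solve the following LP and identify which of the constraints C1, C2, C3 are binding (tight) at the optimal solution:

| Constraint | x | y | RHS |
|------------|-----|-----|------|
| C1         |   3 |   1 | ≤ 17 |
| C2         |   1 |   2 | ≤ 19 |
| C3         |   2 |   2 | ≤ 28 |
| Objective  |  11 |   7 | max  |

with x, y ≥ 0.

At x = 3, y = 8, compute slack b - a·x for each constraint:
  C1: 17 − 17 = 0  (binding)
  C2: 19 − 19 = 0  (binding)
  C3: 28 − 22 = 6  (slack)

Optimal: x = 3, y = 8
Binding: C1, C2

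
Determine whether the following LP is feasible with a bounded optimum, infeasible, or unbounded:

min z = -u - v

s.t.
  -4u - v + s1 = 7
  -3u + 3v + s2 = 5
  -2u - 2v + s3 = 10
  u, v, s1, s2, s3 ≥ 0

Unbounded (objective can decrease without bound)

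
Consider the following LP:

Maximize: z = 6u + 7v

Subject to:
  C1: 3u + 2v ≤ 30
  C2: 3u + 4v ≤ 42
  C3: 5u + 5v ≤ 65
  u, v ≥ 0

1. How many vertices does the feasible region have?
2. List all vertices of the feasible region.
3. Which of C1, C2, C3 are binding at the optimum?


1. 4
2. (0, 0), (10, 0), (6, 6), (0, 10.5)
3. C1, C2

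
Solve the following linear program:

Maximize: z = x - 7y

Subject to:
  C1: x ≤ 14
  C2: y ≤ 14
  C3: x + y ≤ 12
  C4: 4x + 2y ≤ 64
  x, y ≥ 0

Evaluate the objective at each vertex of the feasible region:
  z(0, 0) = 0
  z(12, 0) = 12  ←
  z(0, 12) = -84
The maximum is at x = 12, y = 0.

x = 12, y = 0, z = 12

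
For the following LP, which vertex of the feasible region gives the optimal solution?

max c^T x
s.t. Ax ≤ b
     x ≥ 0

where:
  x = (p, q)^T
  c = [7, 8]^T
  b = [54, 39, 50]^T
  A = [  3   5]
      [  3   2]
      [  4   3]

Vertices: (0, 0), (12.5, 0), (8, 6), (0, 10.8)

Evaluate the objective at each vertex of the feasible region:
  z(0, 0) = 0
  z(12.5, 0) = 87.5
  z(8, 6) = 104  ←
  z(0, 10.8) = 86.4
The maximum is at p = 8, q = 6.

(8, 6)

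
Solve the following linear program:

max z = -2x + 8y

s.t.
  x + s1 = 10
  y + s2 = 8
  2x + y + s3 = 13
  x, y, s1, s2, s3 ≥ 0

Evaluate the objective at each vertex of the feasible region:
  z(0, 0) = 0
  z(6.5, 0) = -13
  z(2.5, 8) = 59
  z(0, 8) = 64  ←
The maximum is at x = 0, y = 8.

x = 0, y = 8, z = 64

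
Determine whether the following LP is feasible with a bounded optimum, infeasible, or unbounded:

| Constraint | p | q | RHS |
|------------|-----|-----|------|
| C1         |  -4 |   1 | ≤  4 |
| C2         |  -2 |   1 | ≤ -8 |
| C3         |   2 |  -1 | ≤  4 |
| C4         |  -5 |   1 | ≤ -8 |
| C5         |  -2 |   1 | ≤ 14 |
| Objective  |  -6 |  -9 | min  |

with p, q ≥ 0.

Infeasible (no feasible solution exists)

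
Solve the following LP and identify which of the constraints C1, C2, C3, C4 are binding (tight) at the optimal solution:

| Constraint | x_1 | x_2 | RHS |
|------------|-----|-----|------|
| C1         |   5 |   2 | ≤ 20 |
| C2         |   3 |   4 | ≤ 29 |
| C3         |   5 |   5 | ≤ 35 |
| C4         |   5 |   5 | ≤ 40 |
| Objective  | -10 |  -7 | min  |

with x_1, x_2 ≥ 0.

At x_1 = 2, x_2 = 5, compute slack b - a·x for each constraint:
  C1: 20 − 20 = 0  (binding)
  C2: 29 − 26 = 3  (slack)
  C3: 35 − 35 = 0  (binding)
  C4: 40 − 35 = 5  (slack)

Optimal: x_1 = 2, x_2 = 5
Binding: C1, C3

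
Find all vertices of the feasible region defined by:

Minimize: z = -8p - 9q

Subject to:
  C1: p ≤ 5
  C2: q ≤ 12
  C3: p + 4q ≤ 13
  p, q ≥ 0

(0, 0), (5, 0), (5, 2), (0, 3.25)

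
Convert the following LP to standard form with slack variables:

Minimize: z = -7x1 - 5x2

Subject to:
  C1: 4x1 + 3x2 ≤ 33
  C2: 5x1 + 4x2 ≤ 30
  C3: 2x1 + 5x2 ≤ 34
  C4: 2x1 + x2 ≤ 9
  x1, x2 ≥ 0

min z = -7x1 - 5x2

s.t.
  4x1 + 3x2 + s1 = 33
  5x1 + 4x2 + s2 = 30
  2x1 + 5x2 + s3 = 34
  2x1 + x2 + s4 = 9
  x1, x2, s1, s2, s3, s4 ≥ 0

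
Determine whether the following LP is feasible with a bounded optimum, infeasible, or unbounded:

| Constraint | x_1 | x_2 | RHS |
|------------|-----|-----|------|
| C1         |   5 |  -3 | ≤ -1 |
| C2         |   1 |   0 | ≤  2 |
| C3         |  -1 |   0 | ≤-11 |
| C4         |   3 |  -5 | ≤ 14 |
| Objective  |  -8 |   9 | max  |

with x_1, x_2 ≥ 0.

Infeasible (no feasible solution exists)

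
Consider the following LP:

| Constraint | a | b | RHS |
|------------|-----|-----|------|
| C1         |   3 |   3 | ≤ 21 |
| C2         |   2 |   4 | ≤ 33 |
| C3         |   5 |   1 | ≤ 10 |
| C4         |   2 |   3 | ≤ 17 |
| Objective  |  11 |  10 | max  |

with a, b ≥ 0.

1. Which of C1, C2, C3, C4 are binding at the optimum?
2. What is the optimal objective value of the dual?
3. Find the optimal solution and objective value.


1. C3, C4
2. 61
3. a = 1, b = 5, z = 61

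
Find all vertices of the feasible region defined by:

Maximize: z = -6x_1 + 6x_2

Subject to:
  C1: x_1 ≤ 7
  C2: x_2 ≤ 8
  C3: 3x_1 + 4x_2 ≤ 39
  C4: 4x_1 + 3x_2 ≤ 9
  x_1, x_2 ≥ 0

(0, 0), (2.25, 0), (0, 3)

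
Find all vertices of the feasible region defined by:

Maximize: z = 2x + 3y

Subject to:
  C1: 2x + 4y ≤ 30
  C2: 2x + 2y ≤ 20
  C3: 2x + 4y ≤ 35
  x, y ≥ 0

(0, 0), (10, 0), (5, 5), (0, 7.5)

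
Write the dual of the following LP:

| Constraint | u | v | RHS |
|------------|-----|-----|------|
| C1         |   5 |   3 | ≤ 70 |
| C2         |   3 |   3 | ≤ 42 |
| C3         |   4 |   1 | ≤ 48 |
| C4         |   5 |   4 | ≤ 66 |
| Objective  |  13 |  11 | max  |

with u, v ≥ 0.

Primal max cᵀx s.t. Ax ≤ b, x ≥ 0  →  Dual min bᵀy s.t. Aᵀy ≥ c, y ≥ 0.

Minimize: z = 70y1 + 42y2 + 48y3 + 66y4

Subject to:
  5y1 + 3y2 + 4y3 + 5y4 ≥ 13
  3y1 + 3y2 + y3 + 4y4 ≥ 11
  y1, y2, y3, y4 ≥ 0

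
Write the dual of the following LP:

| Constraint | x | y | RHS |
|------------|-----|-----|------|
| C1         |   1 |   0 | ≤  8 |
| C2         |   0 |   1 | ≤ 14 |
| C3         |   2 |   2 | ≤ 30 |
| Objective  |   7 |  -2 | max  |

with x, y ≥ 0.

Primal max cᵀx s.t. Ax ≤ b, x ≥ 0  →  Dual min bᵀy s.t. Aᵀy ≥ c, y ≥ 0.

Minimize: z = 8y1 + 14y2 + 30y3

Subject to:
  y1 + 2y3 ≥ 7
  y2 + 2y3 ≥ -2
  y1, y2, y3 ≥ 0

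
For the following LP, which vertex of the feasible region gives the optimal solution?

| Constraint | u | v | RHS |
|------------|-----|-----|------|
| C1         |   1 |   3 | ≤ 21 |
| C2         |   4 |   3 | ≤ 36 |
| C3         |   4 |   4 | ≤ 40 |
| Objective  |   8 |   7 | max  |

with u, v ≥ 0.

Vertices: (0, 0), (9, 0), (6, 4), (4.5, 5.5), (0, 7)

Evaluate the objective at each vertex of the feasible region:
  z(0, 0) = 0
  z(9, 0) = 72
  z(6, 4) = 76  ←
  z(4.5, 5.5) = 74.5
  z(0, 7) = 49
The maximum is at u = 6, v = 4.

(6, 4)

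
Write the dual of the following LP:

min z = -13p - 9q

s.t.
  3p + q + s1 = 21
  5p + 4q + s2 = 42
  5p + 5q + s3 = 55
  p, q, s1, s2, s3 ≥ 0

Primal min cᵀx s.t. Ax ≤ b, x ≥ 0  →  Dual max −bᵀy s.t. Aᵀy ≥ −c, y ≥ 0.

Maximize: z = -21y1 - 42y2 - 55y3

Subject to:
  3y1 + 5y2 + 5y3 ≥ 13
  y1 + 4y2 + 5y3 ≥ 9
  y1, y2, y3 ≥ 0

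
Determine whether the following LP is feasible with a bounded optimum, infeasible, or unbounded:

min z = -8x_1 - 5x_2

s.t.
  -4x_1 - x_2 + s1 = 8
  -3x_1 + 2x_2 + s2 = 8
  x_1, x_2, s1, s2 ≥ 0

Unbounded (objective can decrease without bound)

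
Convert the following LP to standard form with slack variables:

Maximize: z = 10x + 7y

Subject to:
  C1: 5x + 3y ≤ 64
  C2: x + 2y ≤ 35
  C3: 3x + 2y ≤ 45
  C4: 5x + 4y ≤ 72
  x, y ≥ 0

max z = 10x + 7y

s.t.
  5x + 3y + s1 = 64
  x + 2y + s2 = 35
  3x + 2y + s3 = 45
  5x + 4y + s4 = 72
  x, y, s1, s2, s3, s4 ≥ 0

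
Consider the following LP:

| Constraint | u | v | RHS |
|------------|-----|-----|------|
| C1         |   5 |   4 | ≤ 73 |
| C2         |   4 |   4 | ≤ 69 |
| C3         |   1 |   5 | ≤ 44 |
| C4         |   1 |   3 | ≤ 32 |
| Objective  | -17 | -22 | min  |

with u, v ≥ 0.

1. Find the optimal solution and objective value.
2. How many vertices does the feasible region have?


1. u = 9, v = 7, z = -307
2. 4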